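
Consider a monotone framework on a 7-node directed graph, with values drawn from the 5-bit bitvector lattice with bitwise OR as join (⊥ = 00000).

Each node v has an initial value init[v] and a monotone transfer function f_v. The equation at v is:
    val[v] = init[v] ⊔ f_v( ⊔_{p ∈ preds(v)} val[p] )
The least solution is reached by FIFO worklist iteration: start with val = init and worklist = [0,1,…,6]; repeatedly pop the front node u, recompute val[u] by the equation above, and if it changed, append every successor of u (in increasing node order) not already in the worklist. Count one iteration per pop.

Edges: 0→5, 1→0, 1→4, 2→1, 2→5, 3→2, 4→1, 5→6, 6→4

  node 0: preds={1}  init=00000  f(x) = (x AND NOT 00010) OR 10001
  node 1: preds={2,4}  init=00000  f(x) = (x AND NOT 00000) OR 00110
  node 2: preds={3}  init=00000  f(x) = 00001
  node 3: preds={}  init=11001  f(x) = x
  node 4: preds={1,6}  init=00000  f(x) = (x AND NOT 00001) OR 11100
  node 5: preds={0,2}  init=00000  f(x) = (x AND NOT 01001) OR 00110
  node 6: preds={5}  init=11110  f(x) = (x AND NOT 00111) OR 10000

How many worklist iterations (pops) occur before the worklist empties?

Trace (13 dequeues):
  [1] u=0 | in 00000 | out 10001 | prev 00000 | push {}
  [2] u=1 | in 00000 | out 00110 | prev 00000 | push {0}
  [3] u=2 | in 11001 | out 00001 | prev 00000 | push {1}
  [4] u=3 | in 00000 | out 11001 | ==
  [5] u=4 | in 11110 | out 11110 | prev 00000 | push {}
  [6] u=5 | in 10001 | out 10110 | prev 00000 | push {}
  [7] u=6 | in 10110 | out 11110 | ==
  [8] u=0 | in 00110 | out 10101 | prev 10001 | push {5}
  [9] u=1 | in 11111 | out 11111 | prev 00110 | push {0,4}
  [10] u=5 | in 10101 | out 10110 | ==
  [11] u=0 | in 11111 | out 11101 | prev 10101 | push {5}
  [12] u=4 | in 11111 | out 11110 | ==
  [13] u=5 | in 11101 | out 10110 | ==

Converged values:
  [0] 11101
  [1] 11111
  [2] 00001
  [3] 11001
  [4] 11110
  [5] 10110
  [6] 11110

13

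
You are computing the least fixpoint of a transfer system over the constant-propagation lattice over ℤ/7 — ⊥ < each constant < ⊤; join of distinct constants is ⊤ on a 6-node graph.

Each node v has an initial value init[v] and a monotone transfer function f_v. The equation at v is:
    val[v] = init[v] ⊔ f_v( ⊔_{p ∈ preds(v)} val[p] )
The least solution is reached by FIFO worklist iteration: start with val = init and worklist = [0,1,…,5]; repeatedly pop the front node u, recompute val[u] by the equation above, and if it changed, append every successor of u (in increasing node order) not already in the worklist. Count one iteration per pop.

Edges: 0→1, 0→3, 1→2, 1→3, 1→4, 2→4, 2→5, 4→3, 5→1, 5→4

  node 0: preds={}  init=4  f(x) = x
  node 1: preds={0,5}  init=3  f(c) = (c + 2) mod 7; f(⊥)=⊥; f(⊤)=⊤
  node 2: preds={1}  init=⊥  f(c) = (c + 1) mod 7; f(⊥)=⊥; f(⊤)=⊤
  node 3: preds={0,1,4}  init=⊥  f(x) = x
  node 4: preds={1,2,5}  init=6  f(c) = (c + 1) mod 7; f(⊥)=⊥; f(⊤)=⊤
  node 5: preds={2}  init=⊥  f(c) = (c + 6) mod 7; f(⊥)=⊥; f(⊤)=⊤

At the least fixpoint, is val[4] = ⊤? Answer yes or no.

yes

Worklist (9 pops):
  #1 pop 0: in=⊥ → 4 (no change)
  #2 pop 1: in=4 → ⊤ (was 3); enqueue []
  #3 pop 2: in=⊤ → ⊤ (was ⊥); enqueue []
  #4 pop 3: in=⊤ → ⊤ (was ⊥); enqueue []
  #5 pop 4: in=⊤ → ⊤ (was 6); enqueue [3]
  #6 pop 5: in=⊤ → ⊤ (was ⊥); enqueue [1,4]
  #7 pop 3: in=⊤ → ⊤ (no change)
  #8 pop 1: in=⊤ → ⊤ (no change)
  #9 pop 4: in=⊤ → ⊤ (no change)

Fixpoint:
  val[0] = 4
  val[1] = ⊤
  val[2] = ⊤
  val[3] = ⊤
  val[4] = ⊤
  val[5] = ⊤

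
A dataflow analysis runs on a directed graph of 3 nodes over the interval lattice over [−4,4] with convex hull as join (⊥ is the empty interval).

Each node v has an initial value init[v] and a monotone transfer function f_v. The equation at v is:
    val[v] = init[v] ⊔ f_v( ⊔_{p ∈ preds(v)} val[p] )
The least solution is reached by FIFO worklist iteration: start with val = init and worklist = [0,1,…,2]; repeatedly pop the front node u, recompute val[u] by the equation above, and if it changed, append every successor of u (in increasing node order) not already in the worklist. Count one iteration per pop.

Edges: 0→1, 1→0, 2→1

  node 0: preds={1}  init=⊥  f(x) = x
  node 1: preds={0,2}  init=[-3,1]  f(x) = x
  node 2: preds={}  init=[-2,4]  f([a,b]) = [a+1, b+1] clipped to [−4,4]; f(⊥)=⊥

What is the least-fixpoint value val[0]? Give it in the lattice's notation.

Trace (5 dequeues):
  [1] u=0 | in [-3,1] | out [-3,1] | prev ⊥ | push {}
  [2] u=1 | in [-3,4] | out [-3,4] | prev [-3,1] | push {0}
  [3] u=2 | in ⊥ | out [-2,4] | ==
  [4] u=0 | in [-3,4] | out [-3,4] | prev [-3,1] | push {1}
  [5] u=1 | in [-3,4] | out [-3,4] | ==

Converged values:
  [0] [-3,4]
  [1] [-3,4]
  [2] [-2,4]

[-3,4]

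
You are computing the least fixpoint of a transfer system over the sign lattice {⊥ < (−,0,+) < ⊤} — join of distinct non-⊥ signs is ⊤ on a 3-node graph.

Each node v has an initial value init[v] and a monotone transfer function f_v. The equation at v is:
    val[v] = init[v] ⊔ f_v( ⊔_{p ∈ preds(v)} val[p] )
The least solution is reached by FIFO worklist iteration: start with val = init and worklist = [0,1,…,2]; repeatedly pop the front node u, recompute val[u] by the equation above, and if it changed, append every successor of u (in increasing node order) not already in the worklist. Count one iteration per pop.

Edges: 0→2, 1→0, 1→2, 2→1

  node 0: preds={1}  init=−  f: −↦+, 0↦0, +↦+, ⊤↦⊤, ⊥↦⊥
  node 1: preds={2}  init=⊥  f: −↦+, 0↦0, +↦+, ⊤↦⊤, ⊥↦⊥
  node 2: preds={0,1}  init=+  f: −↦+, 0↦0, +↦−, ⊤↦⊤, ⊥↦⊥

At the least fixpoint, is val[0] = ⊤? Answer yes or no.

Iteration log — 7 steps:
  step 1. node 0  ⊔preds=⊥  new=−  stable
  step 2. node 1  ⊔preds=+  new=+  old=⊥  +wl: 0
  step 3. node 2  ⊔preds=⊤  new=⊤  old=+  +wl: 1
  step 4. node 0  ⊔preds=+  new=⊤  old=−  +wl: 2
  step 5. node 1  ⊔preds=⊤  new=⊤  old=+  +wl: 0
  step 6. node 2  ⊔preds=⊤  new=⊤  stable
  step 7. node 0  ⊔preds=⊤  new=⊤  stable

Least fixpoint reached:
  node 0: ⊤
  node 1: ⊤
  node 2: ⊤

yes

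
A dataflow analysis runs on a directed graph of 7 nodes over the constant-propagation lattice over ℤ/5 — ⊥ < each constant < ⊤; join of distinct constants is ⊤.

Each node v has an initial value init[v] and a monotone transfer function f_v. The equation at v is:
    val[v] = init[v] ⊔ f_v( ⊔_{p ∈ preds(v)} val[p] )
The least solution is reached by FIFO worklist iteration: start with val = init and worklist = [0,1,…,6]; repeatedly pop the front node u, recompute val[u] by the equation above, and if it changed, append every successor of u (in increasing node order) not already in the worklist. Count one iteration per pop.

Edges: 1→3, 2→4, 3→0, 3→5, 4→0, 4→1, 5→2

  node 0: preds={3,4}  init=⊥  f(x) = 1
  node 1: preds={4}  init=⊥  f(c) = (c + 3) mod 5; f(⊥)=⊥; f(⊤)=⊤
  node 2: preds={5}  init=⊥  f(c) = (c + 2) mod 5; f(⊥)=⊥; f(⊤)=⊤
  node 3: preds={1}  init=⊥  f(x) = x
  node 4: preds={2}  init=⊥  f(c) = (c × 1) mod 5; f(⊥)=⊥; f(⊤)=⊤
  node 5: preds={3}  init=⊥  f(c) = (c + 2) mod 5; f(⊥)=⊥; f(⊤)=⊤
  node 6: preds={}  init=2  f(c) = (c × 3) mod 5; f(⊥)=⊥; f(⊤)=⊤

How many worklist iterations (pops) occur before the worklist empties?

7

Worklist (7 pops):
  #1 pop 0: in=⊥ → 1 (was ⊥); enqueue []
  #2 pop 1: in=⊥ → ⊥ (no change)
  #3 pop 2: in=⊥ → ⊥ (no change)
  #4 pop 3: in=⊥ → ⊥ (no change)
  #5 pop 4: in=⊥ → ⊥ (no change)
  #6 pop 5: in=⊥ → ⊥ (no change)
  #7 pop 6: in=⊥ → 2 (no change)

Fixpoint:
  val[0] = 1
  val[1] = ⊥
  val[2] = ⊥
  val[3] = ⊥
  val[4] = ⊥
  val[5] = ⊥
  val[6] = 2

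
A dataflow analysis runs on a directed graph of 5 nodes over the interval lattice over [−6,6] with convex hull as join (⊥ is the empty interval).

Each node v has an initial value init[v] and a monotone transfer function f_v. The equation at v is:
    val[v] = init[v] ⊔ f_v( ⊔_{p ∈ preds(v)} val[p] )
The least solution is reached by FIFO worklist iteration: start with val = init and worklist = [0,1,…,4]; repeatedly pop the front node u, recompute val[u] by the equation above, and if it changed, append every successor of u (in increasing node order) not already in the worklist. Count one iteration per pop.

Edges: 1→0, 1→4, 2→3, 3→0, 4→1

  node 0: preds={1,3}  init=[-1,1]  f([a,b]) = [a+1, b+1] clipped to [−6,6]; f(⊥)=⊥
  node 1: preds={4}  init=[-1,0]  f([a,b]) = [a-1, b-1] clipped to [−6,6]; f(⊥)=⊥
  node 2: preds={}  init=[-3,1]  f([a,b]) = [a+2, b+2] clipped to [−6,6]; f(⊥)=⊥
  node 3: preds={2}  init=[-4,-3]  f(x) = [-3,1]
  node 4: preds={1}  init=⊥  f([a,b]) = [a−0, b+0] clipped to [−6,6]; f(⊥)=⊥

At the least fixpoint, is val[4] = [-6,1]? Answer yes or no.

no

Worklist (22 pops):
  #1 pop 0: in=[-4,0] → [-3,1] (was [-1,1]); enqueue []
  #2 pop 1: in=⊥ → [-1,0] (no change)
  #3 pop 2: in=⊥ → [-3,1] (no change)
  #4 pop 3: in=[-3,1] → [-4,1] (was [-4,-3]); enqueue [0]
  #5 pop 4: in=[-1,0] → [-1,0] (was ⊥); enqueue [1]
  #6 pop 0: in=[-4,1] → [-3,2] (was [-3,1]); enqueue []
  #7 pop 1: in=[-1,0] → [-2,0] (was [-1,0]); enqueue [0,4]
  #8 pop 0: in=[-4,1] → [-3,2] (no change)
  #9 pop 4: in=[-2,0] → [-2,0] (was [-1,0]); enqueue [1]
  #10 pop 1: in=[-2,0] → [-3,0] (was [-2,0]); enqueue [0,4]
  #11 pop 0: in=[-4,1] → [-3,2] (no change)
  #12 pop 4: in=[-3,0] → [-3,0] (was [-2,0]); enqueue [1]
  #13 pop 1: in=[-3,0] → [-4,0] (was [-3,0]); enqueue [0,4]
  #14 pop 0: in=[-4,1] → [-3,2] (no change)
  #15 pop 4: in=[-4,0] → [-4,0] (was [-3,0]); enqueue [1]
  #16 pop 1: in=[-4,0] → [-5,0] (was [-4,0]); enqueue [0,4]
  #17 pop 0: in=[-5,1] → [-4,2] (was [-3,2]); enqueue []
  #18 pop 4: in=[-5,0] → [-5,0] (was [-4,0]); enqueue [1]
  #19 pop 1: in=[-5,0] → [-6,0] (was [-5,0]); enqueue [0,4]
  #20 pop 0: in=[-6,1] → [-5,2] (was [-4,2]); enqueue []
  #21 pop 4: in=[-6,0] → [-6,0] (was [-5,0]); enqueue [1]
  #22 pop 1: in=[-6,0] → [-6,0] (no change)

Fixpoint:
  val[0] = [-5,2]
  val[1] = [-6,0]
  val[2] = [-3,1]
  val[3] = [-4,1]
  val[4] = [-6,0]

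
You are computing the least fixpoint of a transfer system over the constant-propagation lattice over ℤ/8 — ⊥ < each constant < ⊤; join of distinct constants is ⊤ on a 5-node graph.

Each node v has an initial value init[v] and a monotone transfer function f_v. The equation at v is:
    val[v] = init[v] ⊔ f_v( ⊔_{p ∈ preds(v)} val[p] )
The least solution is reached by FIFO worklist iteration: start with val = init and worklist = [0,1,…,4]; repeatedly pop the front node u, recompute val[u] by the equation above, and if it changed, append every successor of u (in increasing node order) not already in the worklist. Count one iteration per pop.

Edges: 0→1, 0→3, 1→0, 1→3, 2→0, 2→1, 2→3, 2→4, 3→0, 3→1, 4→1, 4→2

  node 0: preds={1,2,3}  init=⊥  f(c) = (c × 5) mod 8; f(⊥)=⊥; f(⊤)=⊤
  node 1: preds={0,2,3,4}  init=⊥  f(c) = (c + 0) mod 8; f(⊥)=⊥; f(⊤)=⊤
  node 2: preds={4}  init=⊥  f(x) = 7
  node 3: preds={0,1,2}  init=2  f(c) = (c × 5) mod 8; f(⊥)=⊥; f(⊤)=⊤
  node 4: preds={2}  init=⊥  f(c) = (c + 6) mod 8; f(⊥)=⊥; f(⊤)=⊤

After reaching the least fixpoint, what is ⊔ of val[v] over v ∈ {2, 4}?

⊤

Trace (10 dequeues):
  [1] u=0 | in 2 | out 2 | prev ⊥ | push {}
  [2] u=1 | in 2 | out 2 | prev ⊥ | push {0}
  [3] u=2 | in ⊥ | out 7 | prev ⊥ | push {1}
  [4] u=3 | in ⊤ | out ⊤ | prev 2 | push {}
  [5] u=4 | in 7 | out 5 | prev ⊥ | push {2}
  [6] u=0 | in ⊤ | out ⊤ | prev 2 | push {3}
  [7] u=1 | in ⊤ | out ⊤ | prev 2 | push {0}
  [8] u=2 | in 5 | out 7 | ==
  [9] u=3 | in ⊤ | out ⊤ | ==
  [10] u=0 | in ⊤ | out ⊤ | ==

Converged values:
  [0] ⊤
  [1] ⊤
  [2] 7
  [3] ⊤
  [4] 5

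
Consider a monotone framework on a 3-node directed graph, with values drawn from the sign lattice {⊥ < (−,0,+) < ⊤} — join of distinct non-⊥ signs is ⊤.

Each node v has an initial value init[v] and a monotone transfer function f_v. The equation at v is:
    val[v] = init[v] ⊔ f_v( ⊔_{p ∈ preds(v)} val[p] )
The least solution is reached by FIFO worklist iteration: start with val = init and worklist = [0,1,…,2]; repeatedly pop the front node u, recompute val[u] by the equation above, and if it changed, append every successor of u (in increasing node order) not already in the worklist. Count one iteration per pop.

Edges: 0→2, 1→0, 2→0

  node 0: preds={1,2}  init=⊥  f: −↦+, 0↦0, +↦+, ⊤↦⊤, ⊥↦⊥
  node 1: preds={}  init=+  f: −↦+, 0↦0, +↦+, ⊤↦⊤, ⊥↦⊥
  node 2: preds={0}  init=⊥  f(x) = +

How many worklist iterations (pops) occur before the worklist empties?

4

Iteration log — 4 steps:
  step 1. node 0  ⊔preds=+  new=+  old=⊥  +wl: 
  step 2. node 1  ⊔preds=⊥  new=+  stable
  step 3. node 2  ⊔preds=+  new=+  old=⊥  +wl: 0
  step 4. node 0  ⊔preds=+  new=+  stable

Least fixpoint reached:
  node 0: +
  node 1: +
  node 2: +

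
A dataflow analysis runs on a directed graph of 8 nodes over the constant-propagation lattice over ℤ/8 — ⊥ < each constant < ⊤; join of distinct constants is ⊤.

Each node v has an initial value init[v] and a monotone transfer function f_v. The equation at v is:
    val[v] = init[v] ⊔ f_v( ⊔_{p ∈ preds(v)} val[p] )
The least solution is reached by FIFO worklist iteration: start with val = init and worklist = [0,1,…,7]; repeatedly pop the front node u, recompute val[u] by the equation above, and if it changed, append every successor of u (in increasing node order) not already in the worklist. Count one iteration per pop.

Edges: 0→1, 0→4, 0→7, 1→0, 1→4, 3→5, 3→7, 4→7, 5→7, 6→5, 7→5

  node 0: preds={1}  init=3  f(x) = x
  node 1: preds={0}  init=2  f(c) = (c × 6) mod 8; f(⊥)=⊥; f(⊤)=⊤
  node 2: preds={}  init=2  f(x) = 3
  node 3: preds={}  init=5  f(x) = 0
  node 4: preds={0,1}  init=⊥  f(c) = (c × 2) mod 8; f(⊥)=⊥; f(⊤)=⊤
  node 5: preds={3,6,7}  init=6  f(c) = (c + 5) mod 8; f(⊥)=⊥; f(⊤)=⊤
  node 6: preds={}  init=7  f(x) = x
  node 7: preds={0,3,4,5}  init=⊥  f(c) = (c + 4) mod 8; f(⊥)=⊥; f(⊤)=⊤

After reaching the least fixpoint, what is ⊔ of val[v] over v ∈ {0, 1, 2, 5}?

Worklist (10 pops):
  #1 pop 0: in=2 → ⊤ (was 3); enqueue []
  #2 pop 1: in=⊤ → ⊤ (was 2); enqueue [0]
  #3 pop 2: in=⊥ → ⊤ (was 2); enqueue []
  #4 pop 3: in=⊥ → ⊤ (was 5); enqueue []
  #5 pop 4: in=⊤ → ⊤ (was ⊥); enqueue []
  #6 pop 5: in=⊤ → ⊤ (was 6); enqueue []
  #7 pop 6: in=⊥ → 7 (no change)
  #8 pop 7: in=⊤ → ⊤ (was ⊥); enqueue [5]
  #9 pop 0: in=⊤ → ⊤ (no change)
  #10 pop 5: in=⊤ → ⊤ (no change)

Fixpoint:
  val[0] = ⊤
  val[1] = ⊤
  val[2] = ⊤
  val[3] = ⊤
  val[4] = ⊤
  val[5] = ⊤
  val[6] = 7
  val[7] = ⊤

⊤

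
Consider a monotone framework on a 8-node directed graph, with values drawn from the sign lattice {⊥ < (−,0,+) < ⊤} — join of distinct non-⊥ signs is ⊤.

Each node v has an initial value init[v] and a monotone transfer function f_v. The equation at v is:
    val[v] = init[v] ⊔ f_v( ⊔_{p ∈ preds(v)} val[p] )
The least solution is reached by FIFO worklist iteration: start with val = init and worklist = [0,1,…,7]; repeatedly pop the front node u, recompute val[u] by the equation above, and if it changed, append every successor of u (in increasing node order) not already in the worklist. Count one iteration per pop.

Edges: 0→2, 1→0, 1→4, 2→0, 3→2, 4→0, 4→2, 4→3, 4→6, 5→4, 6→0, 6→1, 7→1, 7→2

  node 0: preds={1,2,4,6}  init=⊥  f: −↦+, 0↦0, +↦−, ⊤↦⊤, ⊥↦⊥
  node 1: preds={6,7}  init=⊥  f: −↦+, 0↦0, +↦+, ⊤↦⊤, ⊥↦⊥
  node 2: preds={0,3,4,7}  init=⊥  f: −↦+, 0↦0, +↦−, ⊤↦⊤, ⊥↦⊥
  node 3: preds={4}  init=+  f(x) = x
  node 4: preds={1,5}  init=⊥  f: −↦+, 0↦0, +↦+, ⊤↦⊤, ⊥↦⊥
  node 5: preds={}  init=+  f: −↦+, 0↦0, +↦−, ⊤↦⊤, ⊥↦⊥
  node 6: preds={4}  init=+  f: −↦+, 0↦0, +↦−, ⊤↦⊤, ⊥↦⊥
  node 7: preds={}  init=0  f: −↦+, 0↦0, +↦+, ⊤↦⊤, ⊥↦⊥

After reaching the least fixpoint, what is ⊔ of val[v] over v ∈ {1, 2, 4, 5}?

⊤

Iteration log — 13 steps:
  step 1. node 0  ⊔preds=+  new=−  old=⊥  +wl: 
  step 2. node 1  ⊔preds=⊤  new=⊤  old=⊥  +wl: 0
  step 3. node 2  ⊔preds=⊤  new=⊤  old=⊥  +wl: 
  step 4. node 3  ⊔preds=⊥  new=+  stable
  step 5. node 4  ⊔preds=⊤  new=⊤  old=⊥  +wl: 2,3
  step 6. node 5  ⊔preds=⊥  new=+  stable
  step 7. node 6  ⊔preds=⊤  new=⊤  old=+  +wl: 1
  step 8. node 7  ⊔preds=⊥  new=0  stable
  step 9. node 0  ⊔preds=⊤  new=⊤  old=−  +wl: 
  step 10. node 2  ⊔preds=⊤  new=⊤  stable
  step 11. node 3  ⊔preds=⊤  new=⊤  old=+  +wl: 2
  step 12. node 1  ⊔preds=⊤  new=⊤  stable
  step 13. node 2  ⊔preds=⊤  new=⊤  stable

Least fixpoint reached:
  node 0: ⊤
  node 1: ⊤
  node 2: ⊤
  node 3: ⊤
  node 4: ⊤
  node 5: +
  node 6: ⊤
  node 7: 0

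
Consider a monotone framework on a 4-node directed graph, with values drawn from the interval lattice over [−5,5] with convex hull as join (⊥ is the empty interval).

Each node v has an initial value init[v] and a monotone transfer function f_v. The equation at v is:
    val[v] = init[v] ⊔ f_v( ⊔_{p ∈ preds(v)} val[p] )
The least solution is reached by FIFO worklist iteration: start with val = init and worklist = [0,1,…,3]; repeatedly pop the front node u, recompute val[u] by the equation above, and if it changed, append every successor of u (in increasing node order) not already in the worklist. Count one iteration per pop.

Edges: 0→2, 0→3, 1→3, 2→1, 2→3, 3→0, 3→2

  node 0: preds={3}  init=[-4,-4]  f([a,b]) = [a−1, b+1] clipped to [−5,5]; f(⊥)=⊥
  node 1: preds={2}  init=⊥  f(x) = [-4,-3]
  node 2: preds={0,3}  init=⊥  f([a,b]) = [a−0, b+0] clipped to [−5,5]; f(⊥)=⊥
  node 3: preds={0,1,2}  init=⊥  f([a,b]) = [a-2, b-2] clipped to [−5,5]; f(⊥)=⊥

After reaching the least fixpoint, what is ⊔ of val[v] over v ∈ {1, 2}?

Iteration log — 9 steps:
  step 1. node 0  ⊔preds=⊥  new=[-4,-4]  stable
  step 2. node 1  ⊔preds=⊥  new=[-4,-3]  old=⊥  +wl: 
  step 3. node 2  ⊔preds=[-4,-4]  new=[-4,-4]  old=⊥  +wl: 1
  step 4. node 3  ⊔preds=[-4,-3]  new=[-5,-5]  old=⊥  +wl: 0,2
  step 5. node 1  ⊔preds=[-4,-4]  new=[-4,-3]  stable
  step 6. node 0  ⊔preds=[-5,-5]  new=[-5,-4]  old=[-4,-4]  +wl: 3
  step 7. node 2  ⊔preds=[-5,-4]  new=[-5,-4]  old=[-4,-4]  +wl: 1
  step 8. node 3  ⊔preds=[-5,-3]  new=[-5,-5]  stable
  step 9. node 1  ⊔preds=[-5,-4]  new=[-4,-3]  stable

Least fixpoint reached:
  node 0: [-5,-4]
  node 1: [-4,-3]
  node 2: [-5,-4]
  node 3: [-5,-5]

[-5,-3]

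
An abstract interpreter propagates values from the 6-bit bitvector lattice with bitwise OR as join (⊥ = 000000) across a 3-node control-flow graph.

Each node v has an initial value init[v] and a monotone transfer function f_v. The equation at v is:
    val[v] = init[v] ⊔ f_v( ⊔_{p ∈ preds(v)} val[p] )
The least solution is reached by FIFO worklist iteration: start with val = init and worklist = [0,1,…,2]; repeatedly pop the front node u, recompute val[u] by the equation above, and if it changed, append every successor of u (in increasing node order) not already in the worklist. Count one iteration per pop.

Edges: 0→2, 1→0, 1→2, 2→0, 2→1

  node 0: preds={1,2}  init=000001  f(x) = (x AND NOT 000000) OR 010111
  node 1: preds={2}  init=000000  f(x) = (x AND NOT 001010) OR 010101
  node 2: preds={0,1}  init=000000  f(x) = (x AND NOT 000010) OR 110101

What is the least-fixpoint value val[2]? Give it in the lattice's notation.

110101

Trace (7 dequeues):
  [1] u=0 | in 000000 | out 010111 | prev 000001 | push {}
  [2] u=1 | in 000000 | out 010101 | prev 000000 | push {0}
  [3] u=2 | in 010111 | out 110101 | prev 000000 | push {1}
  [4] u=0 | in 110101 | out 110111 | prev 010111 | push {2}
  [5] u=1 | in 110101 | out 110101 | prev 010101 | push {0}
  [6] u=2 | in 110111 | out 110101 | ==
  [7] u=0 | in 110101 | out 110111 | ==

Converged values:
  [0] 110111
  [1] 110101
  [2] 110101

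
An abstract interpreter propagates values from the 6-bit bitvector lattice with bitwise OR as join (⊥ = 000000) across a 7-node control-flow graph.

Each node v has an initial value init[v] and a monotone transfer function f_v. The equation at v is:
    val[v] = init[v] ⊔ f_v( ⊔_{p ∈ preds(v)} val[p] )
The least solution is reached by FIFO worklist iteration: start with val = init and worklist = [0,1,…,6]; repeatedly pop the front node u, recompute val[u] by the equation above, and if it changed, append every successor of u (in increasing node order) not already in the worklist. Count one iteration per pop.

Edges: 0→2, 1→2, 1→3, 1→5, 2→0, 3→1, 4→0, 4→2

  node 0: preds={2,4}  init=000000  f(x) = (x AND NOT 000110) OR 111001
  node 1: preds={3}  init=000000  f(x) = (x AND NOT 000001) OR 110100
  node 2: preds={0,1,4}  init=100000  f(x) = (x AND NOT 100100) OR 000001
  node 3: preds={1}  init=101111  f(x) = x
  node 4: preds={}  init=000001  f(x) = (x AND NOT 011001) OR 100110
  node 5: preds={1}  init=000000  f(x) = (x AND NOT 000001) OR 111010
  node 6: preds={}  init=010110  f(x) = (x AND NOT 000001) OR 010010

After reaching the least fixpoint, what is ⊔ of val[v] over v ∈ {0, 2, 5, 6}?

Trace (10 dequeues):
  [1] u=0 | in 100001 | out 111001 | prev 000000 | push {}
  [2] u=1 | in 101111 | out 111110 | prev 000000 | push {}
  [3] u=2 | in 111111 | out 111011 | prev 100000 | push {0}
  [4] u=3 | in 111110 | out 111111 | prev 101111 | push {1}
  [5] u=4 | in 000000 | out 100111 | prev 000001 | push {2}
  [6] u=5 | in 111110 | out 111110 | prev 000000 | push {}
  [7] u=6 | in 000000 | out 010110 | ==
  [8] u=0 | in 111111 | out 111001 | ==
  [9] u=1 | in 111111 | out 111110 | ==
  [10] u=2 | in 111111 | out 111011 | ==

Converged values:
  [0] 111001
  [1] 111110
  [2] 111011
  [3] 111111
  [4] 100111
  [5] 111110
  [6] 010110

111111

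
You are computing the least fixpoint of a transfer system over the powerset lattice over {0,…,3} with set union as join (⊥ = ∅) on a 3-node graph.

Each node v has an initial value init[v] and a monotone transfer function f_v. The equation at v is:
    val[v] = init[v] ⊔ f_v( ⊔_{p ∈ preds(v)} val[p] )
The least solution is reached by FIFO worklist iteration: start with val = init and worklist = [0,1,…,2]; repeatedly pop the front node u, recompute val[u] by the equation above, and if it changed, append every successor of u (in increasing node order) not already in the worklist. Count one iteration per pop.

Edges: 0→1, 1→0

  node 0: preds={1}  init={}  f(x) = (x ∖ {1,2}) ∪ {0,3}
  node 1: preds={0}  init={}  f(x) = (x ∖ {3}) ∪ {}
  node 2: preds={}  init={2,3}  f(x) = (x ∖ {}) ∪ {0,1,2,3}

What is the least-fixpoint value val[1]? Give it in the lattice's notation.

{0}

Trace (4 dequeues):
  [1] u=0 | in {} | out {0,3} | prev {} | push {}
  [2] u=1 | in {0,3} | out {0} | prev {} | push {0}
  [3] u=2 | in {} | out {0,1,2,3} | prev {2,3} | push {}
  [4] u=0 | in {0} | out {0,3} | ==

Converged values:
  [0] {0,3}
  [1] {0}
  [2] {0,1,2,3}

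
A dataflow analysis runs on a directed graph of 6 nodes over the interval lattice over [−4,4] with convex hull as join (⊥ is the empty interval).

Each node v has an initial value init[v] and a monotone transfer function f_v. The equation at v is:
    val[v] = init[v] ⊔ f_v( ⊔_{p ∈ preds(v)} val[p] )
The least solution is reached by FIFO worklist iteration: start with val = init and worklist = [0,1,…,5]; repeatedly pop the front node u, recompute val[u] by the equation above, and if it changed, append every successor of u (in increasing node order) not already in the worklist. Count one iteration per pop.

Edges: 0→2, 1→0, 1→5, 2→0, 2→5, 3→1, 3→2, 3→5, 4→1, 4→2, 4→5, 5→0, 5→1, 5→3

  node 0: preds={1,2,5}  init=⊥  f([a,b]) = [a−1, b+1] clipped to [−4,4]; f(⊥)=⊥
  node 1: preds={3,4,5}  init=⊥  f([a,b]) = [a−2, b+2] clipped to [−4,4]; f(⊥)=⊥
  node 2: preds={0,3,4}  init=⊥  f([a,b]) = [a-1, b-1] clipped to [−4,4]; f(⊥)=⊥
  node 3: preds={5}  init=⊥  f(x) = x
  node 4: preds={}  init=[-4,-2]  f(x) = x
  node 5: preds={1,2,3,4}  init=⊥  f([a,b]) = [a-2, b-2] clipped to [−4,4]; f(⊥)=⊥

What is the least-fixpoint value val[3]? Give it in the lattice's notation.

Iteration log — 13 steps:
  step 1. node 0  ⊔preds=⊥  new=⊥  stable
  step 2. node 1  ⊔preds=[-4,-2]  new=[-4,0]  old=⊥  +wl: 0
  step 3. node 2  ⊔preds=[-4,-2]  new=[-4,-3]  old=⊥  +wl: 
  step 4. node 3  ⊔preds=⊥  new=⊥  stable
  step 5. node 4  ⊔preds=⊥  new=[-4,-2]  stable
  step 6. node 5  ⊔preds=[-4,0]  new=[-4,-2]  old=⊥  +wl: 1,3
  step 7. node 0  ⊔preds=[-4,0]  new=[-4,1]  old=⊥  +wl: 2
  step 8. node 1  ⊔preds=[-4,-2]  new=[-4,0]  stable
  step 9. node 3  ⊔preds=[-4,-2]  new=[-4,-2]  old=⊥  +wl: 1,5
  step 10. node 2  ⊔preds=[-4,1]  new=[-4,0]  old=[-4,-3]  +wl: 0
  step 11. node 1  ⊔preds=[-4,-2]  new=[-4,0]  stable
  step 12. node 5  ⊔preds=[-4,0]  new=[-4,-2]  stable
  step 13. node 0  ⊔preds=[-4,0]  new=[-4,1]  stable

Least fixpoint reached:
  node 0: [-4,1]
  node 1: [-4,0]
  node 2: [-4,0]
  node 3: [-4,-2]
  node 4: [-4,-2]
  node 5: [-4,-2]

[-4,-2]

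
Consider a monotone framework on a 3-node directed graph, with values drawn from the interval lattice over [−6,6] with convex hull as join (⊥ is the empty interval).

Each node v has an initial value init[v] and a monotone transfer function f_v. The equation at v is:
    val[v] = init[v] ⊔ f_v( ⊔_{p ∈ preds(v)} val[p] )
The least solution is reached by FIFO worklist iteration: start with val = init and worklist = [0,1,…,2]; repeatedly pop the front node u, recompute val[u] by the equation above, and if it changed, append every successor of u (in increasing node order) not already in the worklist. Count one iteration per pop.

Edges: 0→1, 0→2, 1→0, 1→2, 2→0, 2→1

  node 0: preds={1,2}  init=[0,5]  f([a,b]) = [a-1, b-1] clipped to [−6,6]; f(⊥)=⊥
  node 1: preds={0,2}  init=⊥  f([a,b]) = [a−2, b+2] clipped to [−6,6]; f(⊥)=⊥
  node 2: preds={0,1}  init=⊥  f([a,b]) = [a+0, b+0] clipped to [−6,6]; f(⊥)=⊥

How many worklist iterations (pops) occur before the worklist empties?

Trace (11 dequeues):
  [1] u=0 | in ⊥ | out [0,5] | ==
  [2] u=1 | in [0,5] | out [-2,6] | prev ⊥ | push {0}
  [3] u=2 | in [-2,6] | out [-2,6] | prev ⊥ | push {1}
  [4] u=0 | in [-2,6] | out [-3,5] | prev [0,5] | push {2}
  [5] u=1 | in [-3,6] | out [-5,6] | prev [-2,6] | push {0}
  [6] u=2 | in [-5,6] | out [-5,6] | prev [-2,6] | push {1}
  [7] u=0 | in [-5,6] | out [-6,5] | prev [-3,5] | push {2}
  [8] u=1 | in [-6,6] | out [-6,6] | prev [-5,6] | push {0}
  [9] u=2 | in [-6,6] | out [-6,6] | prev [-5,6] | push {1}
  [10] u=0 | in [-6,6] | out [-6,5] | ==
  [11] u=1 | in [-6,6] | out [-6,6] | ==

Converged values:
  [0] [-6,5]
  [1] [-6,6]
  [2] [-6,6]

11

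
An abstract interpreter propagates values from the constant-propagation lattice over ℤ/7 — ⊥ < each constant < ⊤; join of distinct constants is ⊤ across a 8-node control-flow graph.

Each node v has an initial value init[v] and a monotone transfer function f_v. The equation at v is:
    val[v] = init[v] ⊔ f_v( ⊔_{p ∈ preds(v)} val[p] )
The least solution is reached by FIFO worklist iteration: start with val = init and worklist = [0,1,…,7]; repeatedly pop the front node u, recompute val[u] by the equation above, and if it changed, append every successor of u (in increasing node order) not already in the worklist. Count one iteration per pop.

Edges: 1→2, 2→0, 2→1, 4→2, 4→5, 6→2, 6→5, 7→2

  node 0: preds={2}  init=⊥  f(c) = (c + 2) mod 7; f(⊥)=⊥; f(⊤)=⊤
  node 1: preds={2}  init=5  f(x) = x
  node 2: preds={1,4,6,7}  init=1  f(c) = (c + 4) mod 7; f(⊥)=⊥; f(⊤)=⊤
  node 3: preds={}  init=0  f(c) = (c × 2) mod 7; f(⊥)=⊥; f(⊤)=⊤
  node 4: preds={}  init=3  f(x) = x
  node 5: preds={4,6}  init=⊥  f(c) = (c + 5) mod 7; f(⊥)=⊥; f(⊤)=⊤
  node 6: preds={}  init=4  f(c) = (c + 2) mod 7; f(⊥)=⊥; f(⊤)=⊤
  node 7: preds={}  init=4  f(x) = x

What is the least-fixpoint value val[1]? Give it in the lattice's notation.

⊤

Worklist (10 pops):
  #1 pop 0: in=1 → 3 (was ⊥); enqueue []
  #2 pop 1: in=1 → ⊤ (was 5); enqueue []
  #3 pop 2: in=⊤ → ⊤ (was 1); enqueue [0,1]
  #4 pop 3: in=⊥ → 0 (no change)
  #5 pop 4: in=⊥ → 3 (no change)
  #6 pop 5: in=⊤ → ⊤ (was ⊥); enqueue []
  #7 pop 6: in=⊥ → 4 (no change)
  #8 pop 7: in=⊥ → 4 (no change)
  #9 pop 0: in=⊤ → ⊤ (was 3); enqueue []
  #10 pop 1: in=⊤ → ⊤ (no change)

Fixpoint:
  val[0] = ⊤
  val[1] = ⊤
  val[2] = ⊤
  val[3] = 0
  val[4] = 3
  val[5] = ⊤
  val[6] = 4
  val[7] = 4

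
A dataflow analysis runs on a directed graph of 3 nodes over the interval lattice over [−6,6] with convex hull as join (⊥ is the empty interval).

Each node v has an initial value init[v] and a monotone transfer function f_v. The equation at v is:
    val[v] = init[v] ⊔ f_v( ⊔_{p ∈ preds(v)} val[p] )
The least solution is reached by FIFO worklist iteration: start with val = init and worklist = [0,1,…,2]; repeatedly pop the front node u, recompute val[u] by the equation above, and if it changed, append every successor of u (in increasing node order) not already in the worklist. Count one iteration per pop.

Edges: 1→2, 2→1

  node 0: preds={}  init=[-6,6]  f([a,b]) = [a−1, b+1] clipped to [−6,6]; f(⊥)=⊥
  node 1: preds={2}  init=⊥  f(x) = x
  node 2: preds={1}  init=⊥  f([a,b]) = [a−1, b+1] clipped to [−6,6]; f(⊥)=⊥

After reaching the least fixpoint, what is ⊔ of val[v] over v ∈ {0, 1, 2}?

[-6,6]

Worklist (3 pops):
  #1 pop 0: in=⊥ → [-6,6] (no change)
  #2 pop 1: in=⊥ → ⊥ (no change)
  #3 pop 2: in=⊥ → ⊥ (no change)

Fixpoint:
  val[0] = [-6,6]
  val[1] = ⊥
  val[2] = ⊥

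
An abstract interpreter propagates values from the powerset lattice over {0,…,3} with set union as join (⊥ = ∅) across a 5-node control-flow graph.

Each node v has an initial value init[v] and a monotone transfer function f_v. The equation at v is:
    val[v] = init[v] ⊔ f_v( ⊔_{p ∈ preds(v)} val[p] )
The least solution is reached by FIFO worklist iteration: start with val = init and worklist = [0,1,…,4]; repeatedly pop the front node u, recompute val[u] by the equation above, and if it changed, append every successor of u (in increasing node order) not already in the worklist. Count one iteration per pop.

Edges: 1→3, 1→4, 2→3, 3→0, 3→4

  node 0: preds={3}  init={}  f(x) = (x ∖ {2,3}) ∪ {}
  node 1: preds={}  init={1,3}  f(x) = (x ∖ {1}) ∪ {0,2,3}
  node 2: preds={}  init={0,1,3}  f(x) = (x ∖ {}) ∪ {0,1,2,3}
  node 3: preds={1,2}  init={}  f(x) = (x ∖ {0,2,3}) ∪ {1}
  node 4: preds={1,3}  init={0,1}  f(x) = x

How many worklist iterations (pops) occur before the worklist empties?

6

Iteration log — 6 steps:
  step 1. node 0  ⊔preds={}  new={}  stable
  step 2. node 1  ⊔preds={}  new={0,1,2,3}  old={1,3}  +wl: 
  step 3. node 2  ⊔preds={}  new={0,1,2,3}  old={0,1,3}  +wl: 
  step 4. node 3  ⊔preds={0,1,2,3}  new={1}  old={}  +wl: 0
  step 5. node 4  ⊔preds={0,1,2,3}  new={0,1,2,3}  old={0,1}  +wl: 
  step 6. node 0  ⊔preds={1}  new={1}  old={}  +wl: 

Least fixpoint reached:
  node 0: {1}
  node 1: {0,1,2,3}
  node 2: {0,1,2,3}
  node 3: {1}
  node 4: {0,1,2,3}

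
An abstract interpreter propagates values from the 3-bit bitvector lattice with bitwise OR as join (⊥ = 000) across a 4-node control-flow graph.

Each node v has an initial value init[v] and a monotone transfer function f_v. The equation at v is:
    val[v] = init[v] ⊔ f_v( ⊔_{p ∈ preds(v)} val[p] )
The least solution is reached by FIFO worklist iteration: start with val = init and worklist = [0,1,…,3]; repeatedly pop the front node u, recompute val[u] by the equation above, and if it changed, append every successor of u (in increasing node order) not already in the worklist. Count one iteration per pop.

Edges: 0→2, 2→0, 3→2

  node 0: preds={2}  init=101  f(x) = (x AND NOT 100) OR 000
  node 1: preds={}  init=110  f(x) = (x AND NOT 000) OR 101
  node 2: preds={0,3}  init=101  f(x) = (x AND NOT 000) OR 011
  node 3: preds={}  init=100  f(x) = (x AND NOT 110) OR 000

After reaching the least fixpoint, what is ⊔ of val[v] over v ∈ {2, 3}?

111

Iteration log — 6 steps:
  step 1. node 0  ⊔preds=101  new=101  stable
  step 2. node 1  ⊔preds=000  new=111  old=110  +wl: 
  step 3. node 2  ⊔preds=101  new=111  old=101  +wl: 0
  step 4. node 3  ⊔preds=000  new=100  stable
  step 5. node 0  ⊔preds=111  new=111  old=101  +wl: 2
  step 6. node 2  ⊔preds=111  new=111  stable

Least fixpoint reached:
  node 0: 111
  node 1: 111
  node 2: 111
  node 3: 100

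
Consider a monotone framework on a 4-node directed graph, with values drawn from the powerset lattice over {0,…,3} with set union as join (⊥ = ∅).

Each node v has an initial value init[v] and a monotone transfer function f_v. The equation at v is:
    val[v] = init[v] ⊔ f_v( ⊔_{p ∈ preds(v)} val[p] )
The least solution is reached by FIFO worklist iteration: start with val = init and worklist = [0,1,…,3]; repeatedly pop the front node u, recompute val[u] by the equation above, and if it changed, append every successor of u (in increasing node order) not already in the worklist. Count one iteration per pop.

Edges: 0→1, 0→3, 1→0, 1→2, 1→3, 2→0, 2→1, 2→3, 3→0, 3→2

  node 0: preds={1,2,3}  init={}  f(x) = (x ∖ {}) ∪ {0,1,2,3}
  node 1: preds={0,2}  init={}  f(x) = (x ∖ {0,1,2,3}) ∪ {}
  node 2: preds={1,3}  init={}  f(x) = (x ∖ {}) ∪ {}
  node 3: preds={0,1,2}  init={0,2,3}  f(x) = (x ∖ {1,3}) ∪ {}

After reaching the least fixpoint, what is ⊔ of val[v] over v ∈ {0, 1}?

Iteration log — 6 steps:
  step 1. node 0  ⊔preds={0,2,3}  new={0,1,2,3}  old={}  +wl: 
  step 2. node 1  ⊔preds={0,1,2,3}  new={}  stable
  step 3. node 2  ⊔preds={0,2,3}  new={0,2,3}  old={}  +wl: 0,1
  step 4. node 3  ⊔preds={0,1,2,3}  new={0,2,3}  stable
  step 5. node 0  ⊔preds={0,2,3}  new={0,1,2,3}  stable
  step 6. node 1  ⊔preds={0,1,2,3}  new={}  stable

Least fixpoint reached:
  node 0: {0,1,2,3}
  node 1: {}
  node 2: {0,2,3}
  node 3: {0,2,3}

{0,1,2,3}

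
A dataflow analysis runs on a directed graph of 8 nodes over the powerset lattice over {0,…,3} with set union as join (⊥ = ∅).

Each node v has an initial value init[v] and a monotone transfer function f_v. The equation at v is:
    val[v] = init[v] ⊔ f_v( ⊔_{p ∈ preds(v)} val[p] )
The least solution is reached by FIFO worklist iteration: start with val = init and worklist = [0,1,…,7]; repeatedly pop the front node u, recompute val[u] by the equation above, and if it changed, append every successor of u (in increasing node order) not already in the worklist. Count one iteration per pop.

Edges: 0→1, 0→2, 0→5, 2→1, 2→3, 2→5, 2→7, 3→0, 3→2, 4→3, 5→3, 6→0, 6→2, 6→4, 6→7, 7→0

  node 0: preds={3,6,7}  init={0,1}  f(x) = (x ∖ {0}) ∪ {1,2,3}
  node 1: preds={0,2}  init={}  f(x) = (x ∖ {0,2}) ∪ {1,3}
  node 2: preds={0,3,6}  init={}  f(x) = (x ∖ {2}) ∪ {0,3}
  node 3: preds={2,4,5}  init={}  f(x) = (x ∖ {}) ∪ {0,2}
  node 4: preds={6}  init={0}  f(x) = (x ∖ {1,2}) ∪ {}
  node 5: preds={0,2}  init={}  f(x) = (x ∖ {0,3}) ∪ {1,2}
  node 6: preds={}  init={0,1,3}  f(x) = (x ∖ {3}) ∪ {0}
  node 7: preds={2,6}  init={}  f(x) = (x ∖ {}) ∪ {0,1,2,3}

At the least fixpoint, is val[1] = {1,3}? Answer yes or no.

Worklist (12 pops):
  #1 pop 0: in={0,1,3} → {0,1,2,3} (was {0,1}); enqueue []
  #2 pop 1: in={0,1,2,3} → {1,3} (was {}); enqueue []
  #3 pop 2: in={0,1,2,3} → {0,1,3} (was {}); enqueue [1]
  #4 pop 3: in={0,1,3} → {0,1,2,3} (was {}); enqueue [0,2]
  #5 pop 4: in={0,1,3} → {0,3} (was {0}); enqueue [3]
  #6 pop 5: in={0,1,2,3} → {1,2} (was {}); enqueue []
  #7 pop 6: in={} → {0,1,3} (no change)
  #8 pop 7: in={0,1,3} → {0,1,2,3} (was {}); enqueue []
  #9 pop 1: in={0,1,2,3} → {1,3} (no change)
  #10 pop 0: in={0,1,2,3} → {0,1,2,3} (no change)
  #11 pop 2: in={0,1,2,3} → {0,1,3} (no change)
  #12 pop 3: in={0,1,2,3} → {0,1,2,3} (no change)

Fixpoint:
  val[0] = {0,1,2,3}
  val[1] = {1,3}
  val[2] = {0,1,3}
  val[3] = {0,1,2,3}
  val[4] = {0,3}
  val[5] = {1,2}
  val[6] = {0,1,3}
  val[7] = {0,1,2,3}

yes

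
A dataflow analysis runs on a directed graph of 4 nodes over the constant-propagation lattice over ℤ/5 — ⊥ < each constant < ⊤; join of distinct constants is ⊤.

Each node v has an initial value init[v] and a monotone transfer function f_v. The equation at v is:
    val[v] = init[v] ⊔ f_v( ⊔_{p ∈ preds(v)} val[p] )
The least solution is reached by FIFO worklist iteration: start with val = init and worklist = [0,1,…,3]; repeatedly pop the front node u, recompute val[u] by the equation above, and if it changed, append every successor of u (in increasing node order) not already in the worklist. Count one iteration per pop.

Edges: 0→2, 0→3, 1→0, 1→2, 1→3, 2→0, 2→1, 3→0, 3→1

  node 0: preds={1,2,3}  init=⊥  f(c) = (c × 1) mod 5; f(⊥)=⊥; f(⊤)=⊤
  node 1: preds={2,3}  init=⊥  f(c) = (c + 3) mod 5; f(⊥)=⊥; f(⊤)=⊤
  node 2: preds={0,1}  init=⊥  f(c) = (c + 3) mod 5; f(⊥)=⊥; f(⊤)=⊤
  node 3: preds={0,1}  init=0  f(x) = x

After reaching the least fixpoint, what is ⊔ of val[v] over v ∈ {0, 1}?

Iteration log — 9 steps:
  step 1. node 0  ⊔preds=0  new=0  old=⊥  +wl: 
  step 2. node 1  ⊔preds=0  new=3  old=⊥  +wl: 0
  step 3. node 2  ⊔preds=⊤  new=⊤  old=⊥  +wl: 1
  step 4. node 3  ⊔preds=⊤  new=⊤  old=0  +wl: 
  step 5. node 0  ⊔preds=⊤  new=⊤  old=0  +wl: 2,3
  step 6. node 1  ⊔preds=⊤  new=⊤  old=3  +wl: 0
  step 7. node 2  ⊔preds=⊤  new=⊤  stable
  step 8. node 3  ⊔preds=⊤  new=⊤  stable
  step 9. node 0  ⊔preds=⊤  new=⊤  stable

Least fixpoint reached:
  node 0: ⊤
  node 1: ⊤
  node 2: ⊤
  node 3: ⊤

⊤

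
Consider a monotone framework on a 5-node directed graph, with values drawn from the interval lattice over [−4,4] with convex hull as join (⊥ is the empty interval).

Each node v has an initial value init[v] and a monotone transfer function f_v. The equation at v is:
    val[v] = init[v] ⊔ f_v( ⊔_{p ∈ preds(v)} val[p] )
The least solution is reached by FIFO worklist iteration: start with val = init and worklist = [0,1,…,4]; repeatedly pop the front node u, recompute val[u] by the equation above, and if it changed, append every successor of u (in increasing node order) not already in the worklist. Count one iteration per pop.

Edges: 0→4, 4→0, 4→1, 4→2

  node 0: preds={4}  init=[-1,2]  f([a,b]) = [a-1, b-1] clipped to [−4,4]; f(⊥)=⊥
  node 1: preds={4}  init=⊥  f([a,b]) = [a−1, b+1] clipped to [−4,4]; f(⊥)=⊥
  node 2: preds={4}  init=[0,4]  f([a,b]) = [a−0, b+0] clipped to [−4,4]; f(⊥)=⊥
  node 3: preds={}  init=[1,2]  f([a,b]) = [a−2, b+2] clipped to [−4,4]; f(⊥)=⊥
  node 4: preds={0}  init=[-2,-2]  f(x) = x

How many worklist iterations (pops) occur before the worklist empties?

Worklist (12 pops):
  #1 pop 0: in=[-2,-2] → [-3,2] (was [-1,2]); enqueue []
  #2 pop 1: in=[-2,-2] → [-3,-1] (was ⊥); enqueue []
  #3 pop 2: in=[-2,-2] → [-2,4] (was [0,4]); enqueue []
  #4 pop 3: in=⊥ → [1,2] (no change)
  #5 pop 4: in=[-3,2] → [-3,2] (was [-2,-2]); enqueue [0,1,2]
  #6 pop 0: in=[-3,2] → [-4,2] (was [-3,2]); enqueue [4]
  #7 pop 1: in=[-3,2] → [-4,3] (was [-3,-1]); enqueue []
  #8 pop 2: in=[-3,2] → [-3,4] (was [-2,4]); enqueue []
  #9 pop 4: in=[-4,2] → [-4,2] (was [-3,2]); enqueue [0,1,2]
  #10 pop 0: in=[-4,2] → [-4,2] (no change)
  #11 pop 1: in=[-4,2] → [-4,3] (no change)
  #12 pop 2: in=[-4,2] → [-4,4] (was [-3,4]); enqueue []

Fixpoint:
  val[0] = [-4,2]
  val[1] = [-4,3]
  val[2] = [-4,4]
  val[3] = [1,2]
  val[4] = [-4,2]

12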